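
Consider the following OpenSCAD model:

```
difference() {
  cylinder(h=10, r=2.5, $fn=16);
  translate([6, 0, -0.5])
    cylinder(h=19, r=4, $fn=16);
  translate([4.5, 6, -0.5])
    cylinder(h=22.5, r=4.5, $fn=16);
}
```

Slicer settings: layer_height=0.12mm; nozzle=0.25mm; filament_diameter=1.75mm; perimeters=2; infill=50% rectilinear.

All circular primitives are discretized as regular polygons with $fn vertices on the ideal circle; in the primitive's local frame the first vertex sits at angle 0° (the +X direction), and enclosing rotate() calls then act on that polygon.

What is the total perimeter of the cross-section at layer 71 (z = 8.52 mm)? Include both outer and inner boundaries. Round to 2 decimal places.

At z = 8.52 mm: the cylinder: section is a regular 16-gon, circumradius r=2.5 (perimeter = 2·16·2.500·sin(180°/16) = 15.61 mm); the r=4 cylinder at (6, 0) contributes a regular 16-gon of circumradius 4 (perimeter = 2·16·4.000·sin(180°/16) = 24.97 mm); the r=4.5 cylinder at (4.5, 6) contributes a regular 16-gon of circumradius 4.5 (perimeter = 2·16·4.500·sin(180°/16) = 28.09 mm); Subtracting the remaining from the first: starting from the r=2.5 cylinder, the r=4 cylinder at (6, 0) partially overlaps it — only the 0.61 mm² overlap (of its 48.98 mm²) is removed, clipping the outline; the r=4.5 cylinder at (4.5, 6) misses the remaining region (no effect) — boundary = 15.56 mm. Overall, the cross-section is a single solid region. Total boundary length (outer) = 15.56 mm.

15.56 mm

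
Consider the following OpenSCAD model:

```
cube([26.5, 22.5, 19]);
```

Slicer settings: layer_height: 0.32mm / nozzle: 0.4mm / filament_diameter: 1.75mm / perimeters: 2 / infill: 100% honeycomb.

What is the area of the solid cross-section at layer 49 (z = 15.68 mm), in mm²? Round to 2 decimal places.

596.25 mm²

At z = 15.68 mm: the 26.5×22.5 cube contributes its full rectangle (area 596.25 mm²). Overall, the cross-section is a single solid region. Net area = 596.25 mm².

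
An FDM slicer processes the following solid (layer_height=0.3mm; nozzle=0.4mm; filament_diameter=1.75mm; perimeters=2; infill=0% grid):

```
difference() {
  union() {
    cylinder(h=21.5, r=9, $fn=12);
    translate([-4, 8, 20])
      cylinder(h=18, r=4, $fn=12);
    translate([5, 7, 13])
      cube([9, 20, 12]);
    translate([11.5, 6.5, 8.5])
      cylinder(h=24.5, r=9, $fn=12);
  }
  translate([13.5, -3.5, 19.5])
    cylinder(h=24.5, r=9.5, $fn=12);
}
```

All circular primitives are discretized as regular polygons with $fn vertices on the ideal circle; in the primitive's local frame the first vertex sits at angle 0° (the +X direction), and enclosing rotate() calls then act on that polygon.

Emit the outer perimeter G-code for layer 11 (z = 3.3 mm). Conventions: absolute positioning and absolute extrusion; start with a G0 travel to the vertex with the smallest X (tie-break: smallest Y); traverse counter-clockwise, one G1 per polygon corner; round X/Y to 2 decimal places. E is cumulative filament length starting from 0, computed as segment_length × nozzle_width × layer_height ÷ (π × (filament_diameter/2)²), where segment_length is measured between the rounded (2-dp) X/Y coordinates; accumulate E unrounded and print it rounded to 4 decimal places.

G0 X-9.00 Y0.00 Z3.30
G1 X-7.79 Y-4.50 E0.2325
G1 X-4.50 Y-7.79 E0.4646
G1 X0.00 Y-9.00 E0.6971
G1 X4.50 Y-7.79 E0.9296
G1 X7.79 Y-4.50 E1.1617
G1 X9.00 Y0.00 E1.3942
G1 X7.79 Y4.50 E1.6267
G1 X4.50 Y7.79 E1.8588
G1 X0.00 Y9.00 E2.0913
G1 X-4.50 Y7.79 E2.3237
G1 X-7.79 Y4.50 E2.5559
G1 X-9.00 Y0.00 E2.7884

At z = 3.3 mm: the cylinder: section is a regular 12-gon, circumradius r=9; the cylinder at (-4, 8) is absent (z outside [20, 38]); the cube at (5, 7) is not intersected at this z (z outside [13, 25]); the cylinder at (11.5, 6.5) is absent (z outside [8.5, 33]); Merging all regions: only the r=9 cylinder is present, so the union is just that shape — 1 connected region; the cylinder at (13.5, -3.5) is not intersected at this z (z outside [19.5, 44]); Taking the first minus the rest: none of the subtracted shapes is present at this height, so the result so far is unchanged — 1 connected region. The outline is a single polygon with 12 vertices. Extrusion per mm of travel: 0.4 × 0.3 / (π × 0.875²) = 0.049890. Accumulating E over each segment gives final E = 2.7884.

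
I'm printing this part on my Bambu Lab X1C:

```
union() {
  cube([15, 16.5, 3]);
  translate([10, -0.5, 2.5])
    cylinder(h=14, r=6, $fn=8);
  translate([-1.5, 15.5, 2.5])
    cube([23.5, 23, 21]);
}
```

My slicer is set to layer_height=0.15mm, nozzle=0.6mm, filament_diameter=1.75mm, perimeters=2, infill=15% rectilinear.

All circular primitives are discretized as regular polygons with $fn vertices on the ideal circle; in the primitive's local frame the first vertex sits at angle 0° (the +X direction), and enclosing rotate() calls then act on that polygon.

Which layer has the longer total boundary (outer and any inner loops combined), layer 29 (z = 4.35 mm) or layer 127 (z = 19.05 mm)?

Layer 29 (z = 4.35): the cube does not reach this height (z outside [0, 3]); the r=6 cylinder at (10, -0.5) contributes a regular 8-gon of circumradius 6 (perimeter = 2·8·6.000·sin(180°/8) = 36.74 mm); the cube at (-1.5, 15.5) is present — its section is the full 23.5×23 rectangle (perimeter 93.00 mm); Taking the union: the 2 present regions are separate (no shared area or edge), so areas and boundary lengths simply add and each stays a separate island — boundary = 129.74 mm. So its perimeter = 129.74 mm. Layer 127 (z = 19.05): the cube is absent (z outside [0, 3]); the cylinder at (10, -0.5) is absent (z outside [2.5, 16.5]); the 23.5×23 cube at (-1.5, 15.5) contributes its full rectangle (perimeter 93.00 mm); Taking the union: only the 23.5×23 cube at (-1.5, 15.5) is present, so the union is just that shape — boundary = 93.00 mm. So its perimeter = 93.00 mm. Layer 29 is larger (129.74 vs 93.00 mm).

layer 29 (z = 4.35 mm)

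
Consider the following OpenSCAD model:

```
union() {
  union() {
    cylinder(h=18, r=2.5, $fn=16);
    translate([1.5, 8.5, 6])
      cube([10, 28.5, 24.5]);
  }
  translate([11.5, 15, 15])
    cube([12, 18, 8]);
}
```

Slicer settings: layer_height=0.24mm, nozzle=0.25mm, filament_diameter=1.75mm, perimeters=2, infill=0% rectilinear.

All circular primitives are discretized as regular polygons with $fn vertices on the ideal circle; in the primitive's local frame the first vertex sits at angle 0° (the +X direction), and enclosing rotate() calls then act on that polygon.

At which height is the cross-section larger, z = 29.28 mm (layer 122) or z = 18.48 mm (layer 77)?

Layer 122 (z = 29.28): the cylinder is not intersected at this z (z outside [0, 18]); the cube at (1.5, 8.5) (footprint 10×28.5) is included at this height (area 285.00 mm²); Merging all regions: only the 10×28.5 cube at (1.5, 8.5) is present, so the union is just that shape — area = 285.00 mm²; the cube at (11.5, 15) does not reach this height (z outside [15, 23]); Merging all regions: only the result so far is present, so the union is just that shape — area = 285.00 mm². So its area = 285.00 mm². Layer 77 (z = 18.48): the cylinder does not reach this height (z outside [0, 18]); the cube at (1.5, 8.5) (footprint 10×28.5) is included at this height (area 285.00 mm²); Taking the union: only the 10×28.5 cube at (1.5, 8.5) is present, so the union is just that shape — area = 285.00 mm²; the cube at (11.5, 15) is present — its section is the full 12×18 rectangle (area 216.00 mm²); Merging all regions: the 2 present regions share edge segments without overlapping in area, so areas simply add but the touching pieces fuse into one outline (the shared edge portions become interior and drop out of the boundary) — area = 501.00 mm². So its area = 501.00 mm². Layer 77 is larger (501.00 vs 285.00 mm²).

layer 77 (z = 18.48 mm)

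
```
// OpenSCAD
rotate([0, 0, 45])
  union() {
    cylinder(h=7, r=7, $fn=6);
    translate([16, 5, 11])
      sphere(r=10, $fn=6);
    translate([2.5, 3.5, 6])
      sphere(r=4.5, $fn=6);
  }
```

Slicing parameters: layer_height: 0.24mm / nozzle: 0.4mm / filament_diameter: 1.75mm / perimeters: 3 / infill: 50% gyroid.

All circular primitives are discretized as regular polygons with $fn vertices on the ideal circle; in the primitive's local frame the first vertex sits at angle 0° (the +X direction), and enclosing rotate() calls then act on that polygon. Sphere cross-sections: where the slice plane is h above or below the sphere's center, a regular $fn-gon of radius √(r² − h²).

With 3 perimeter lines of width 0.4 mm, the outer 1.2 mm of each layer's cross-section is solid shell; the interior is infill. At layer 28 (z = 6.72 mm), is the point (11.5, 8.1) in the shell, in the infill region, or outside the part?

shell

At z = 6.72 mm: the cylinder: section is a regular 6-gon, circumradius r=7; the sphere at (16, 5): section is a regular 6-gon, circumradius = √(r²−h²) = √(10²−4.28²) = 9.038; the sphere at (2.5, 3.5): section is a regular 6-gon, circumradius = √(r²−h²) = √(4.5²−0.72²) = 4.442; Taking the union: the regions partially overlap (shared area 37.91 mm²), so overlapping operands fuse into one piece — 2 connected regions; (whole slice rotated 45° about Z — lengths, areas and connectivity unchanged). Overall, the cross-section has 2 separate islands. Undo the 45° rotation: the query point maps to (13.859, -2.404) in the un-rotated model frame. The nearest boundary edge runs (20.52, -2.83)→(11.48, -2.83); distance from the point to it = 0.42 mm. (Shell/infill is judged within the island containing the point — the largest one.) The point is inside the cross-section, 0.42 mm from the nearest boundary — within the 1.2 mm shell band (3 × 0.4).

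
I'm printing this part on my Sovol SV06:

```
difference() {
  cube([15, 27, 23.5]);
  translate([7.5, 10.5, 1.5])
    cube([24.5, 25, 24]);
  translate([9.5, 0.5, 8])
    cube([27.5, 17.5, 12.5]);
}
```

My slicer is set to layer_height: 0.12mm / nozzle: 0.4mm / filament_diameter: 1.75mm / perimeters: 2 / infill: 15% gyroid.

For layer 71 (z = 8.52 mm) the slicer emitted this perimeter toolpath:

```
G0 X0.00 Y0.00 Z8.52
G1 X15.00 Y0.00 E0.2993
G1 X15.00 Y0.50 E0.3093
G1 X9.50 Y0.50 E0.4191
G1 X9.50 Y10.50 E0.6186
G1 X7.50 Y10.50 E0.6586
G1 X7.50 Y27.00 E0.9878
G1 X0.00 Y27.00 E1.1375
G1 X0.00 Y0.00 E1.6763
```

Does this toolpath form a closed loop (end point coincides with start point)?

Start point (G0): (0.00, 0.00). End point (last G1): the path returns to the start — closed.

yes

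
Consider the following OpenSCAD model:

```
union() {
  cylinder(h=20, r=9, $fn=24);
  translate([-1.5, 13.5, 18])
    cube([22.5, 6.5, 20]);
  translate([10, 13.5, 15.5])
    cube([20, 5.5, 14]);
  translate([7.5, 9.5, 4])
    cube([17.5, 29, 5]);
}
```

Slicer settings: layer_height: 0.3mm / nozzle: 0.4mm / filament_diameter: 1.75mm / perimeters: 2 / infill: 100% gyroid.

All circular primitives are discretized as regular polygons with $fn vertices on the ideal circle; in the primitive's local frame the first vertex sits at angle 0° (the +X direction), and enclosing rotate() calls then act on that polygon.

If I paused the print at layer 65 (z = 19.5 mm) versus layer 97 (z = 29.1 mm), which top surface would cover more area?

layer 65 (z = 19.5 mm)

Layer 65 (z = 19.5): the cylinder: section is a regular 24-gon, circumradius r=9 (area = (24/2)·9.000²·sin(360°/24) = 251.57 mm²); the 22.5×6.5 cube at (-1.5, 13.5) contributes its full rectangle (area 146.25 mm²); the 20×5.5 cube at (10, 13.5) contributes its full rectangle (area 110.00 mm²); the cube at (7.5, 9.5) is absent (z outside [4, 9]); Taking the union: the regions partially overlap — summed areas 507.82 mm² minus the doubly-counted overlap 60.50 mm² gives 447.32 mm² — area = 447.32 mm². So its area = 447.32 mm². Layer 97 (z = 29.1): the cylinder is absent (z outside [0, 20]); the cube at (-1.5, 13.5) is present — its section is the full 22.5×6.5 rectangle (area 146.25 mm²); the cube at (10, 13.5) (footprint 20×5.5) is included at this height (area 110.00 mm²); the cube at (7.5, 9.5) does not reach this height (z outside [4, 9]); Merging all regions: the regions partially overlap — summed areas 256.25 mm² minus the doubly-counted overlap 60.50 mm² gives 195.75 mm² — area = 195.75 mm². So its area = 195.75 mm². Layer 65 is larger (447.32 vs 195.75 mm²).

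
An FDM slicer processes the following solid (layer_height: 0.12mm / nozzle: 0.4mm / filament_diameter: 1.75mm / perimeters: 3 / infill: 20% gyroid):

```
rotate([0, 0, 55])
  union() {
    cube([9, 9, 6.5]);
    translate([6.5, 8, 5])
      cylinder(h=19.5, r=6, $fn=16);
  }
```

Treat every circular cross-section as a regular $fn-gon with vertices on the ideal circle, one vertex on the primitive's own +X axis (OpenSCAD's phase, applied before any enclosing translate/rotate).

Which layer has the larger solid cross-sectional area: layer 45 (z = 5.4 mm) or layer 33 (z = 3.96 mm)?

layer 45 (z = 5.4 mm)

Layer 45 (z = 5.4): the cube is present — its section is the full 9×9 rectangle (area 81.00 mm²); the r=6 cylinder at (6.5, 8) contributes a regular 16-gon of circumradius 6 (area = (16/2)·6.000²·sin(360°/16) = 110.21 mm²); Combining (union): the regions partially overlap — summed areas 191.21 mm² minus the doubly-counted overlap 50.32 mm² gives 140.89 mm² — area = 140.89 mm²; (whole slice rotated 55° about Z — lengths, areas and connectivity unchanged). So its area = 140.89 mm². Layer 33 (z = 3.96): the 9×9 cube contributes its full rectangle (area 81.00 mm²); the cylinder at (6.5, 8) is absent (z outside [5, 24.5]); Combining (union): only the 9×9 cube is present, so the union is just that shape — area = 81.00 mm²; (whole slice rotated 55° about Z — lengths, areas and connectivity unchanged). So its area = 81.00 mm². Layer 45 is larger (140.89 vs 81.00 mm²).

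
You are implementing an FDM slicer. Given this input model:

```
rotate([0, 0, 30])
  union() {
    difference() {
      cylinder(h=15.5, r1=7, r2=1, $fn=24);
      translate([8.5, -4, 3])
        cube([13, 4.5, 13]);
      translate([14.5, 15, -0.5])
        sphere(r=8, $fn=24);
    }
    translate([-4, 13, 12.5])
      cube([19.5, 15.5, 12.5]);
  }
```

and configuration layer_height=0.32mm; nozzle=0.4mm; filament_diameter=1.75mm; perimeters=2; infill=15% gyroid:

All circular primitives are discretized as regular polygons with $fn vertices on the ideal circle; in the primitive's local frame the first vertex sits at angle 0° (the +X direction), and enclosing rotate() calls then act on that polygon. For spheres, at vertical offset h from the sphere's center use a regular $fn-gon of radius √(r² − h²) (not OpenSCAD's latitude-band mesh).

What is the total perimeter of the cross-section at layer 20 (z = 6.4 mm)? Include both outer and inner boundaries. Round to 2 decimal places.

28.34 mm

At z = 6.4 mm: the cone (r1=7→r2=1) has section circumradius 4.523 here — a regular 24-gon (perimeter = 2·24·4.523·sin(180°/24) = 28.34 mm); the cube at (8.5, -4) (footprint 13×4.5) is included at this height (perimeter 35.00 mm); the r=8 sphere at (14.5, 15) slices to a regular 24-gon of circumradius 4.048 (√(r²−h²) with h=6.9 from center) (perimeter = 2·24·4.048·sin(180°/24) = 25.36 mm); After the difference (first − rest): starting from the cone, the 13×4.5 cube at (8.5, -4) misses the remaining region (no effect); the r=8 sphere at (14.5, 15) misses the remaining region (no effect) — boundary = 28.34 mm; the cube at (-4, 13) does not reach this height (z outside [12.5, 25]); Merging all regions: only that combined region is present, so the union is just that shape — boundary = 28.34 mm; (whole slice rotated 30° about Z — lengths, areas and connectivity unchanged). Overall, the cross-section is a single solid region. Total boundary length (outer) = 28.34 mm.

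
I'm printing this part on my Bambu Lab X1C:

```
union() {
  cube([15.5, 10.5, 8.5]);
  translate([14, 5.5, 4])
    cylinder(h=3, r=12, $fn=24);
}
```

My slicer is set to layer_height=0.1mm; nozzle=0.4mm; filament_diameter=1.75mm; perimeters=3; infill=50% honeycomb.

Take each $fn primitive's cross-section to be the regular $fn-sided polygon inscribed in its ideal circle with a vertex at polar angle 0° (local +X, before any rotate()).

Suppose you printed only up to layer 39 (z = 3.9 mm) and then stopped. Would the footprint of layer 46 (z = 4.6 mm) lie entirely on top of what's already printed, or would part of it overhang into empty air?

Compare the two slices. At z = 3.9: the cube (footprint 15.5×10.5) is included at this height (area 162.75 mm²); the cylinder at (14, 5.5) is absent (z outside [4, 7]); Combining (union): only the 15.5×10.5 cube is present, so the union is just that shape — area = 162.75 mm². At z = 4.6: the 15.5×10.5 cube contributes its full rectangle (area 162.75 mm²); the r=12 cylinder at (14, 5.5) contributes a regular 24-gon of circumradius 12 (area = (24/2)·12.000²·sin(360°/24) = 447.24 mm²); Combining (union): the regions partially overlap — summed areas 609.99 mm² minus the doubly-counted overlap 136.80 mm² gives 473.19 mm² — area = 473.19 mm². Checking containment: at z = 4.6 the cross-section extends beyond the z = 3.9 cross-section by about 310.44 mm².

part overhangs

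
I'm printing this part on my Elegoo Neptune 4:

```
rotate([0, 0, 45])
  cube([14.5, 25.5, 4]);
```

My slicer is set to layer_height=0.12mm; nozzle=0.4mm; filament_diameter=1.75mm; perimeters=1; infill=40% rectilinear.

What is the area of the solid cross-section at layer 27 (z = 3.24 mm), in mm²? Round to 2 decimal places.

369.75 mm²

At z = 3.24 mm: the 14.5×25.5 cube contributes its full rectangle (area 369.75 mm²); (rotated 45° about Z; rotation is an isometry so areas/perimeters/island counts are preserved). Overall, the cross-section is a single solid region. Net area = 369.75 mm².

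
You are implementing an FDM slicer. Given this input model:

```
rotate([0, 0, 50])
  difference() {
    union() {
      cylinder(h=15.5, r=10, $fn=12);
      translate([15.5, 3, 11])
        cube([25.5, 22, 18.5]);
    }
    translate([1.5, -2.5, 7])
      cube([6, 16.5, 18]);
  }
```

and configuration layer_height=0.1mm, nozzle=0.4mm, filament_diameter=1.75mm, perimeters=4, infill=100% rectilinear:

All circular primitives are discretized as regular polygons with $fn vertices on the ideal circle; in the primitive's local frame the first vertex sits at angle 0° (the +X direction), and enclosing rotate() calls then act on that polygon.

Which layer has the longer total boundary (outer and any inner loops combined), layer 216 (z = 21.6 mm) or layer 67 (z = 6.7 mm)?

Layer 216 (z = 21.6): the cylinder is not intersected at this z (z outside [0, 15.5]); the cube at (15.5, 3) is present — its section is the full 25.5×22 rectangle (perimeter 95.00 mm); Combining (union): only the 25.5×22 cube at (15.5, 3) is present, so the union is just that shape — boundary = 95.00 mm; the cube at (1.5, -2.5) (footprint 6×16.5) is included at this height (perimeter 45.00 mm); After the difference (first − rest): starting from the result so far, the 6×16.5 cube at (1.5, -2.5) misses the remaining region (no effect) — boundary = 95.00 mm; (rotated 50° about Z; rotation is an isometry so areas/perimeters/island counts are preserved). So its perimeter = 95.00 mm. Layer 67 (z = 6.7): the r=10 cylinder contributes a regular 12-gon of circumradius 10 (perimeter = 2·12·10.000·sin(180°/12) = 62.12 mm); the cube at (15.5, 3) is not intersected at this z (z outside [11, 29.5]); Merging all regions: only the r=10 cylinder is present, so the union is just that shape — boundary = 62.12 mm; the cube at (1.5, -2.5) is absent (z outside [7, 25]); Subtracting the remaining from the first: none of the subtracted shapes is present at this height, so that combined region is unchanged — boundary = 62.12 mm; (rotated 50° about Z; rotation is an isometry so areas/perimeters/island counts are preserved). So its perimeter = 62.12 mm. Layer 216 is larger (95.00 vs 62.12 mm).

layer 216 (z = 21.6 mm)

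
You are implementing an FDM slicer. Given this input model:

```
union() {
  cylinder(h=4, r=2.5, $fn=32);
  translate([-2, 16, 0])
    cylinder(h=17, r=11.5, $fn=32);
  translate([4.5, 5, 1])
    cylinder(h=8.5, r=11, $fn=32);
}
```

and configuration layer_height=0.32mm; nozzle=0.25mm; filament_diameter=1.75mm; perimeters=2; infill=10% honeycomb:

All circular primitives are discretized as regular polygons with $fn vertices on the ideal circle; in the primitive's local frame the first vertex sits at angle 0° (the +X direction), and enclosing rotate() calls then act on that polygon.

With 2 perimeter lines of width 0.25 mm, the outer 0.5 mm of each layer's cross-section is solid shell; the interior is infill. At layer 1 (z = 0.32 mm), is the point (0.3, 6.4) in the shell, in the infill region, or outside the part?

infill

At z = 0.32 mm: the cylinder: section is a regular 32-gon, circumradius r=2.5; the r=11.5 cylinder at (-2, 16) gives a regular 32-gon of circumradius 11.5 (constant along its height); the cylinder at (4.5, 5) is not intersected at this z (z outside [1, 9.5]); Taking the union: the 2 present regions are separate (no shared area or edge), so areas and boundary lengths simply add and each stays a separate island — 2 connected regions. Overall, the cross-section has 2 separate islands. The nearest boundary edge runs (2.40, 5.38)→(0.24, 4.72); distance from the point to it = 1.59 mm. (Shell/infill is judged within the island containing the point — the largest one.) The point is inside the cross-section and 1.59 mm from the nearest boundary — more than the 0.5 mm shell width (2 × 0.25), so it's in the infill interior.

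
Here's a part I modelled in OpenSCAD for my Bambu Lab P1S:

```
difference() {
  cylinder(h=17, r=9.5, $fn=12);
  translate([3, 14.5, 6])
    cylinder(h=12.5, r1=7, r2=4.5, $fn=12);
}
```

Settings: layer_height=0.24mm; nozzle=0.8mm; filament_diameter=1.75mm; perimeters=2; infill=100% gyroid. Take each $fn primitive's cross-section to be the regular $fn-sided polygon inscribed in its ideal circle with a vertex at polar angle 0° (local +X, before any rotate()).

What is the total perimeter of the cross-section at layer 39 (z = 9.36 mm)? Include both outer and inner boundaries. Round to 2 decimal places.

At z = 9.36 mm: the r=9.5 cylinder gives a regular 12-gon of circumradius 9.5 (constant along its height) (perimeter = 2·12·9.500·sin(180°/12) = 59.01 mm); the cone at (3, 14.5) contributes a regular 12-gon of circumradius 6.328 (interpolated between r1=7 and r2=4.5 at t=0.269) (perimeter = 2·12·6.328·sin(180°/12) = 39.31 mm); Taking the first minus the rest: starting from the r=9.5 cylinder, the cone at (3, 14.5) partially overlaps it — only the 1.98 mm² overlap (of its 120.13 mm²) is removed, clipping the outline — boundary = 59.14 mm. Overall, the cross-section is a single solid region. Total boundary length (outer) = 59.14 mm.

59.14 mm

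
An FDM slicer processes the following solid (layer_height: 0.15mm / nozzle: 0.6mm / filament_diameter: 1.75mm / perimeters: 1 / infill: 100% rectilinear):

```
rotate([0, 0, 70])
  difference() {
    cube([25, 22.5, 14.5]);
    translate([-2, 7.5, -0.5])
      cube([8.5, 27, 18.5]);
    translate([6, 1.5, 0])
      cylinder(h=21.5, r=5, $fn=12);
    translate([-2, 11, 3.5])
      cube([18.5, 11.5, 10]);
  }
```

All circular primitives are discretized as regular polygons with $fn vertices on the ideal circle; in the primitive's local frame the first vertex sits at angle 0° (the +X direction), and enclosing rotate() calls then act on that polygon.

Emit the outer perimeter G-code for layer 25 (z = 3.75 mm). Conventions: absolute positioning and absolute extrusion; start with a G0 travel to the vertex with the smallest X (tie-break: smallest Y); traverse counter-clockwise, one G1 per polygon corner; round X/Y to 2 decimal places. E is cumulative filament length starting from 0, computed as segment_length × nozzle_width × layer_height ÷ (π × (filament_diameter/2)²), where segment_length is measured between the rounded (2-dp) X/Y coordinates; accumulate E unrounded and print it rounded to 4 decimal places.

G0 X-15.50 Y23.20 Z3.75
G1 X-4.69 Y19.27 E0.4304
G1 X-8.11 Y9.87 E0.8047
G1 X-4.82 Y8.67 E0.9357
G1 X-7.05 Y2.57 E1.1787
G1 X0.00 Y0.00 E1.4595
G1 X0.48 Y1.32 E1.5121
G1 X-1.07 Y1.45 E1.5703
G1 X-3.19 Y2.94 E1.6672
G1 X-4.28 Y5.28 E1.7638
G1 X-4.06 Y7.86 E1.8607
G1 X-2.57 Y9.98 E1.9577
G1 X-0.23 Y11.08 E2.0544
G1 X2.35 Y10.85 E2.1513
G1 X3.62 Y9.96 E2.2093
G1 X8.55 Y23.49 E2.7482
G1 X-12.59 Y31.19 E3.5900
G1 X-15.50 Y23.20 E3.9082

At z = 3.75 mm: the cube is present — its section is the full 25×22.5 rectangle; the cube at (-2, 7.5) is present — its section is the full 8.5×27 rectangle; the r=5 cylinder at (6, 1.5) gives a regular 12-gon of circumradius 5 (constant along its height); the cube at (-2, 11) (footprint 18.5×11.5) is included at this height; Subtracting the remaining from the first: starting from the 25×22.5 cube, the 8.5×27 cube at (-2, 7.5) partially overlaps it — only the 97.50 mm² overlap (of its 229.50 mm²) is removed, clipping the outline; the r=5 cylinder at (6, 1.5) partially overlaps it — only the 51.90 mm² overlap (of its 75.00 mm²) is removed, clipping the outline; the 18.5×11.5 cube at (-2, 11) partially overlaps it — only the 115.00 mm² overlap (of its 212.75 mm²) is removed, clipping the outline — 1 connected region; (whole slice rotated 70° about Z — lengths, areas and connectivity unchanged). The outline is a single polygon with 17 vertices. Extrusion per mm of travel: 0.6 × 0.15 / (π × 0.875²) = 0.037418. Accumulating E over each segment gives final E = 3.9082.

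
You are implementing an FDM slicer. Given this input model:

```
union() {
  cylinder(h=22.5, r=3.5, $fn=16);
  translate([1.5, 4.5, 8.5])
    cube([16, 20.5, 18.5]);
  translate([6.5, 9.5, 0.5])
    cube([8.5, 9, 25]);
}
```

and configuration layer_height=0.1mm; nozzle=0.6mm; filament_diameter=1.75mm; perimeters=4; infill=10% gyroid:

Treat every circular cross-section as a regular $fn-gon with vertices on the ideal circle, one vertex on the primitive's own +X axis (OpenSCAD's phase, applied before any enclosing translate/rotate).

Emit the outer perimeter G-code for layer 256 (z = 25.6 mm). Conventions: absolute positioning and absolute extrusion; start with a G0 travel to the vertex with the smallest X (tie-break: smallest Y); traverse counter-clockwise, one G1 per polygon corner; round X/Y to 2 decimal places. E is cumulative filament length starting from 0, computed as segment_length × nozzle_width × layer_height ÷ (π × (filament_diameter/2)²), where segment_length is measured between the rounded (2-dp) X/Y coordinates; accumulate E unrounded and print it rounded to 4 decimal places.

At z = 25.6 mm: the cylinder is absent (z outside [0, 22.5]); the cube at (1.5, 4.5) is present — its section is the full 16×20.5 rectangle; the cube at (6.5, 9.5) is not intersected at this z (z outside [0.5, 25.5]); Combining (union): only the 16×20.5 cube at (1.5, 4.5) is present, so the union is just that shape — 1 connected region. The outline is a single polygon with 4 vertices. Extrusion per mm of travel: 0.6 × 0.1 / (π × 0.875²) = 0.024945. Accumulating E over each segment gives final E = 1.8210.

G0 X1.50 Y4.50 Z25.60
G1 X17.50 Y4.50 E0.3991
G1 X17.50 Y25.00 E0.9105
G1 X1.50 Y25.00 E1.3096
G1 X1.50 Y4.50 E1.8210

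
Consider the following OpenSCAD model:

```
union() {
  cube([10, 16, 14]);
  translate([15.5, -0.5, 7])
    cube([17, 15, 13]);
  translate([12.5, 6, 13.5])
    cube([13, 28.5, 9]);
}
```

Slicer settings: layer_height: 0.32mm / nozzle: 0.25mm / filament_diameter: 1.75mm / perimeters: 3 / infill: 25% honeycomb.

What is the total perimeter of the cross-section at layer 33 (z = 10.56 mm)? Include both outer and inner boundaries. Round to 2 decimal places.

At z = 10.56 mm: the cube (footprint 10×16) is included at this height (perimeter 52.00 mm); the cube at (15.5, -0.5) (footprint 17×15) is included at this height (perimeter 64.00 mm); the cube at (12.5, 6) is absent (z outside [13.5, 22.5]); Taking the union: the 2 present regions are separate (no shared area or edge), so areas and boundary lengths simply add and each stays a separate island — boundary = 116.00 mm. Overall, the cross-section has 2 separate islands. Total boundary length (outer) = 116.00 mm.

116.00 mm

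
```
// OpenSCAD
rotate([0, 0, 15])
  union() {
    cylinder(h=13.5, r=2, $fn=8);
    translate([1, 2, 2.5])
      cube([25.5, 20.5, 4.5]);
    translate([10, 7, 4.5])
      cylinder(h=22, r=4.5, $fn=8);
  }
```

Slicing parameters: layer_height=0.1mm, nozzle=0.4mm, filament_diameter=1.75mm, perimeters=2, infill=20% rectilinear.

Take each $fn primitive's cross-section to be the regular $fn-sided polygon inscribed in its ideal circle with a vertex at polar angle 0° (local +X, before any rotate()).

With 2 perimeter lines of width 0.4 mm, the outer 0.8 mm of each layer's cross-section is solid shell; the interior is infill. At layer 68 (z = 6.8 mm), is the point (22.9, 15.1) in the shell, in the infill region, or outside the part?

At z = 6.8 mm: the cylinder: section is a regular 8-gon, circumradius r=2; the cube at (1, 2) is present — its section is the full 25.5×20.5 rectangle; the cylinder at (10, 7): section is a regular 8-gon, circumradius r=4.5; Combining (union): the regions partially overlap (shared area 57.28 mm²), so overlapping operands fuse into one piece — 2 connected regions; (rotated 15° about Z; rotation is an isometry so areas/perimeters/island counts are preserved). Overall, the cross-section has 2 separate islands. Undo the 15° rotation: the query point maps to (26.028, 8.659) in the un-rotated model frame. The nearest boundary edge runs (26.50, 22.50)→(26.50, 2.00); distance from the point to it = 0.47 mm. (Shell/infill is judged within the island containing the point — the largest one.) The point is inside the cross-section, 0.47 mm from the nearest boundary — within the 0.8 mm shell band (2 × 0.4).

shell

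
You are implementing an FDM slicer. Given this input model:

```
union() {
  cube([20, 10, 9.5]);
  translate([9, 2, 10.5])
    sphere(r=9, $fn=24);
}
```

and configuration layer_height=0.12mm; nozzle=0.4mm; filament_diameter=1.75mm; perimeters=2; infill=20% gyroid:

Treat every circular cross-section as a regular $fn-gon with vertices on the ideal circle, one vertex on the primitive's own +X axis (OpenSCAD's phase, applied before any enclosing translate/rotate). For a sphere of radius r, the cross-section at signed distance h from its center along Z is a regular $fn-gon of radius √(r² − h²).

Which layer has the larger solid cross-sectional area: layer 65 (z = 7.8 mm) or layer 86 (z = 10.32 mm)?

layer 65 (z = 7.8 mm)

Layer 65 (z = 7.8): the cube is present — its section is the full 20×10 rectangle (area 200.00 mm²); the r=9 sphere at (9, 2) contributes a regular 24-gon of circumradius √(9²−2.7²) = 8.585 (area = (24/2)·8.585²·sin(360°/24) = 228.93 mm²); Taking the union: the regions partially overlap — summed areas 428.93 mm² minus the doubly-counted overlap 146.12 mm² gives 282.81 mm² — area = 282.81 mm². So its area = 282.81 mm². Layer 86 (z = 10.32): the cube does not reach this height (z outside [0, 9.5]); the r=9 sphere at (9, 2) contributes a regular 24-gon of circumradius √(9²−0.18²) = 8.998 (area = (24/2)·8.998²·sin(360°/24) = 251.47 mm²); Taking the union: only the r=9 sphere at (9, 2) is present, so the union is just that shape — area = 251.47 mm². So its area = 251.47 mm². Layer 65 is larger (282.81 vs 251.47 mm²).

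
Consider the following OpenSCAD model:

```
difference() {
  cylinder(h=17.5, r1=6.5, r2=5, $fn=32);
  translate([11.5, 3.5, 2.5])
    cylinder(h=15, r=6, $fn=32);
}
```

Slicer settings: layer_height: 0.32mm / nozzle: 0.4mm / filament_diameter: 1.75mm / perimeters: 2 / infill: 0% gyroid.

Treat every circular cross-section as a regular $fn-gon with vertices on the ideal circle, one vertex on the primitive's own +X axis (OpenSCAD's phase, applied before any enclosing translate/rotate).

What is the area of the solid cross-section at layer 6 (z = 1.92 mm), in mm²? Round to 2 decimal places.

125.29 mm²

At z = 1.92 mm: the cone: at t=0.110 of its height the radius interpolates to r₁+(r₂−r₁)t = 6.335, giving a regular 32-gon of that circumradius (area = (32/2)·6.335²·sin(360°/32) = 125.29 mm²); the cylinder at (11.5, 3.5) does not reach this height (z outside [2.5, 17.5]); Taking the first minus the rest: none of the subtracted shapes is present at this height, so the cone is unchanged — area = 125.29 mm². Overall, the cross-section is a single solid region. Net area = 125.29 mm².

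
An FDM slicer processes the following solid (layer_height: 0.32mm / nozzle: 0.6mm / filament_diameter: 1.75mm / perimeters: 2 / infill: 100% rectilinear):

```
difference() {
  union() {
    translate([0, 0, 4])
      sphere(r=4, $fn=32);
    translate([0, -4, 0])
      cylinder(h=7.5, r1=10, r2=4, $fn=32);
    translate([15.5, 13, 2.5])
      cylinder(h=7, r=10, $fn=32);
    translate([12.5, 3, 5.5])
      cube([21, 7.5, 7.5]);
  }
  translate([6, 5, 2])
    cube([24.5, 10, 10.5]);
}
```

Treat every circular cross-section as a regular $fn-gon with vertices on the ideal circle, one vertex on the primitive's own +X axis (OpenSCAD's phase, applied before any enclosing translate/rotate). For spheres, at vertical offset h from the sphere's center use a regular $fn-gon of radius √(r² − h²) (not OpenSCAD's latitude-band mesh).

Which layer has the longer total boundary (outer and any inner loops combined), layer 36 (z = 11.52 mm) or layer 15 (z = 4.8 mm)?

Layer 36 (z = 11.52): the sphere is absent (|z−center|=7.520 > r=4); the cone at (0, -4) is absent (z outside [0, 7.5]); the cylinder at (15.5, 13) is not intersected at this z (z outside [2.5, 9.5]); the 21×7.5 cube at (12.5, 3) contributes its full rectangle (perimeter 57.00 mm); Merging all regions: only the 21×7.5 cube at (12.5, 3) is present, so the union is just that shape — boundary = 57.00 mm; the cube at (6, 5) is present — its section is the full 24.5×10 rectangle (perimeter 69.00 mm); Subtracting the remaining from the first: starting from that combined region, the 24.5×10 cube at (6, 5) partially overlaps it — only the 99.00 mm² overlap (of its 245.00 mm²) is removed, clipping the outline — boundary = 57.00 mm. So its perimeter = 57.00 mm. Layer 15 (z = 4.8): the r=4 sphere contributes a regular 32-gon of circumradius √(4²−0.8²) = 3.919 (perimeter = 2·32·3.919·sin(180°/32) = 24.59 mm); the cone at (0, -4) (r1=10→r2=4) has section circumradius 6.160 here — a regular 32-gon (perimeter = 2·32·6.160·sin(180°/32) = 38.64 mm); the cylinder at (15.5, 13): section is a regular 32-gon, circumradius r=10 (perimeter = 2·32·10.000·sin(180°/32) = 62.73 mm); the cube at (12.5, 3) is not intersected at this z (z outside [5.5, 13]); Combining (union): the regions partially overlap (shared area 37.19 mm²), so the edge portions inside another operand are dropped and the merged outline is re-measured after clipping — boundary = 103.77 mm; the cube at (6, 5) is present — its section is the full 24.5×10 rectangle (perimeter 69.00 mm); After the difference (first − rest): starting from that combined region, the 24.5×10 cube at (6, 5) partially overlaps it — only the 177.98 mm² overlap (of its 245.00 mm²) is removed, clipping the outline — boundary = 122.31 mm. So its perimeter = 122.31 mm. Layer 15 is larger (122.31 vs 57.00 mm).

layer 15 (z = 4.8 mm)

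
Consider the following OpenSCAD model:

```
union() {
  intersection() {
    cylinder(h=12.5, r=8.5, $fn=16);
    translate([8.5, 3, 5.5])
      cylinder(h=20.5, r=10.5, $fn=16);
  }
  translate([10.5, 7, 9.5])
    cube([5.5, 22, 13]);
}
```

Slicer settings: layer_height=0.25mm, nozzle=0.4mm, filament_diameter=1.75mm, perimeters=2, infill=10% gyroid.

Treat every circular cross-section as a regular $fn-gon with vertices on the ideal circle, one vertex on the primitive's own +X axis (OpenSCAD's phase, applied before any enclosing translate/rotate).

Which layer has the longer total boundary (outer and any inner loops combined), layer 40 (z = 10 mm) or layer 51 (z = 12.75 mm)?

Layer 40 (z = 10): the r=8.5 cylinder contributes a regular 16-gon of circumradius 8.5 (perimeter = 2·16·8.500·sin(180°/16) = 53.06 mm); the r=10.5 cylinder at (8.5, 3) gives a regular 16-gon of circumradius 10.5 (constant along its height) (perimeter = 2·16·10.500·sin(180°/16) = 65.55 mm); Keeping only the common overlap: the r=10.5 cylinder at (8.5, 3) partially overlaps the r=8.5 cylinder; clipping to the common part keeps 112.61 mm² — boundary = 40.03 mm; the cube at (10.5, 7) is present — its section is the full 5.5×22 rectangle (perimeter 55.00 mm); Combining (union): the 2 present regions are separate (no shared area or edge), so areas and boundary lengths simply add and each stays a separate island — boundary = 95.03 mm. So its perimeter = 95.03 mm. Layer 51 (z = 12.75): the cylinder does not reach this height (z outside [0, 12.5]); the r=10.5 cylinder at (8.5, 3) contributes a regular 16-gon of circumradius 10.5 (perimeter = 2·16·10.500·sin(180°/16) = 65.55 mm); Taking the intersection: at least one operand is absent at this height, so nothing remains; the 5.5×22 cube at (10.5, 7) contributes its full rectangle (perimeter 55.00 mm); Merging all regions: only the 5.5×22 cube at (10.5, 7) is present, so the union is just that shape — boundary = 55.00 mm. So its perimeter = 55.00 mm. Layer 40 is larger (95.03 vs 55.00 mm).

layer 40 (z = 10 mm)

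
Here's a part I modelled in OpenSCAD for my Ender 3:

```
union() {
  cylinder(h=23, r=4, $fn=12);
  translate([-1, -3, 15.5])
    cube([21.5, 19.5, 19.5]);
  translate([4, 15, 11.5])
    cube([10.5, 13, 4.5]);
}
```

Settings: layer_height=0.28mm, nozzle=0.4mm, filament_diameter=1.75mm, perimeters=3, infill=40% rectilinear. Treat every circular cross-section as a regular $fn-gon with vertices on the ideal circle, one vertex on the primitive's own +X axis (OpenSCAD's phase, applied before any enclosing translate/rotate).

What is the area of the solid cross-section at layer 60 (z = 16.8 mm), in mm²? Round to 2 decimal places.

At z = 16.8 mm: the r=4 cylinder gives a regular 12-gon of circumradius 4 (constant along its height) (area = (12/2)·4.000²·sin(360°/12) = 48.00 mm²); the cube at (-1, -3) (footprint 21.5×19.5) is included at this height (area 419.25 mm²); the cube at (4, 15) is not intersected at this z (z outside [11.5, 16]); Taking the union: the regions partially overlap — summed areas 467.25 mm² minus the doubly-counted overlap 29.29 mm² gives 437.96 mm² — area = 437.96 mm². Overall, the cross-section is a single solid region. Net area = 437.96 mm².

437.96 mm²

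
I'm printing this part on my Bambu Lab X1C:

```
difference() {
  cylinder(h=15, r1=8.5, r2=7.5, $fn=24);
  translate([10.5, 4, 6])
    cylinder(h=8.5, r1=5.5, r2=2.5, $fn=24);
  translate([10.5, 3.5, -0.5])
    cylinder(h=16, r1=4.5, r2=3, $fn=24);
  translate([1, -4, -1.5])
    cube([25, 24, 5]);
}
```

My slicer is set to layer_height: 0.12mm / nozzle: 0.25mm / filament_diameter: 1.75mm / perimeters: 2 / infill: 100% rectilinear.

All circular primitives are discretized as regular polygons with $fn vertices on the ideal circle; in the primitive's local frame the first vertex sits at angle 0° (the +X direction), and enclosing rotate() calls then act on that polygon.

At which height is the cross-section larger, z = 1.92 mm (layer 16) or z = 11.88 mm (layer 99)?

Layer 16 (z = 1.92): the cone (r1=8.5→r2=7.5) has section circumradius 8.372 here — a regular 24-gon (area = (24/2)·8.372²·sin(360°/24) = 217.69 mm²); the cone at (10.5, 4) is absent (z outside [6, 14.5]); the cone at (10.5, 3.5): at t=0.151 of its height the radius interpolates to r₁+(r₂−r₁)t = 4.273, giving a regular 24-gon of that circumradius (area = (24/2)·4.273²·sin(360°/24) = 56.71 mm²); the 25×24 cube at (1, -4) contributes its full rectangle (area 600.00 mm²); After the difference (first − rest): starting from the cone (217.69 mm²), the cone at (10.5, 3.5) partially overlaps it — only the 5.68 mm² overlap (of its 56.71 mm²) is removed, clipping the outline; the 25×24 cube at (1, -4) partially overlaps it — only the 68.39 mm² overlap (of its 600.00 mm²) is removed, clipping the outline — area = 143.61 mm². So its area = 143.61 mm². Layer 99 (z = 11.88): the cone: at t=0.792 of its height the radius interpolates to r₁+(r₂−r₁)t = 7.708, giving a regular 24-gon of that circumradius (area = (24/2)·7.708²·sin(360°/24) = 184.53 mm²); the cone at (10.5, 4): at t=0.692 of its height the radius interpolates to r₁+(r₂−r₁)t = 3.425, giving a regular 24-gon of that circumradius (area = (24/2)·3.425²·sin(360°/24) = 36.43 mm²); the cone at (10.5, 3.5) contributes a regular 24-gon of circumradius 3.339 (interpolated between r1=4.5 and r2=3 at t=0.774) (area = (24/2)·3.339²·sin(360°/24) = 34.63 mm²); the cube at (1, -4) is absent (z outside [-1.5, 3.5]); Subtracting the remaining from the first: starting from the cone (184.53 mm²), the cone at (10.5, 4) misses the remaining region (no effect); the cone at (10.5, 3.5) misses the remaining region (no effect) — area = 184.53 mm². So its area = 184.53 mm². Layer 99 is larger (184.53 vs 143.61 mm²).

layer 99 (z = 11.88 mm)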